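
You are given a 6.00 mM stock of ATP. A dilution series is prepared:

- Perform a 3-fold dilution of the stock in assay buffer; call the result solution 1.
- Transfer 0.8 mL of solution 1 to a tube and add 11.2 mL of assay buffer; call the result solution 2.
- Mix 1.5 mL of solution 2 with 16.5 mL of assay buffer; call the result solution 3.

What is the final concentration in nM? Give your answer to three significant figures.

1.11 × 10^4 nM

Step 1: 3-fold → factor 3
Step 2: 0.8 mL + 11.2 mL = 12 mL total → factor 12/0.8 = 15
Step 3: 1.5 mL + 16.5 mL = 18 mL total → factor 18/1.5 = 12
Overall dilution factor = 3 × 15 × 12 = 540
Final = 6.00 mM / 540 = 0.01111 mM = 1.11 × 10^4 nM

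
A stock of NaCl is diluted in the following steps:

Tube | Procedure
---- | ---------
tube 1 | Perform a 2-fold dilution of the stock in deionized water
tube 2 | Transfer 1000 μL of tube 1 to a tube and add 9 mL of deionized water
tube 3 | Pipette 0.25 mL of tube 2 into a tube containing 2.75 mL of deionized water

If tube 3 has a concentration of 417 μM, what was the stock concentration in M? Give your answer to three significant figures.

0.100 M

Step 1: 2-fold → factor 2
Step 2: 1000 μL + 9 mL = 10000 μL total → factor 10000/1000 = 10
Step 3: 0.25 mL + 2.75 mL = 3 mL total → factor 3/0.25 = 12
Overall dilution factor = 2 × 10 × 12 = 240
Stock = 417 μM × 240 = 1.001 × 10^5 μM = 0.100 M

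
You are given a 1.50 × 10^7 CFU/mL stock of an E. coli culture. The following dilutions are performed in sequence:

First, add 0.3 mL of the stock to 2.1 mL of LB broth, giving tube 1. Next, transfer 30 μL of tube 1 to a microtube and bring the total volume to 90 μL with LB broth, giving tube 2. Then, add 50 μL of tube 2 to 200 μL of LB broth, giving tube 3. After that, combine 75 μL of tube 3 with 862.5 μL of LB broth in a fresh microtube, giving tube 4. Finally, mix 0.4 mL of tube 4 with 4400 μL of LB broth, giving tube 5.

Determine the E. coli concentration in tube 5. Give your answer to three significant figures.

833 CFU/mL

Step 1: 0.3 mL + 2.1 mL = 2.4 mL total → factor 2.4/0.3 = 8
Step 2: 30 μL brought to 90 μL → factor 90/30 = 3
Step 3: 50 μL + 200 μL = 250 μL total → factor 250/50 = 5
Step 4: 75 μL + 862.5 μL = 937.5 μL total → factor 937.5/75 = 12.5
Step 5: 0.4 mL + 4400 μL = 4.8 mL total → factor 4.8/0.4 = 12
Overall dilution factor = 8 × 3 × 5 × 12.5 × 12 = 18000
Final = 1.50 × 10^7 CFU/mL / 18000 = 833 CFU/mL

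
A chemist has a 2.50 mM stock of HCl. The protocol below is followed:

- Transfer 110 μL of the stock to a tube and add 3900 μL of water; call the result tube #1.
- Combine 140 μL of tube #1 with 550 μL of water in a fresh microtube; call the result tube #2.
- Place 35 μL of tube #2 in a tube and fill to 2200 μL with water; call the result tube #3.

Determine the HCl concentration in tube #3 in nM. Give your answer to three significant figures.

221 nM

Step 1: 110 μL + 3900 μL = 4010 μL total → factor 4010/110 = 36.455
Step 2: 140 μL + 550 μL = 690 μL total → factor 690/140 = 4.9286
Step 3: 35 μL brought to 2200 μL → factor 2200/35 = 62.857
Overall dilution factor = 36.455 × 4.9286 × 62.857 = 11293
Final = 2.50 mM / 11293 = 0.0002214 mM = 221 nM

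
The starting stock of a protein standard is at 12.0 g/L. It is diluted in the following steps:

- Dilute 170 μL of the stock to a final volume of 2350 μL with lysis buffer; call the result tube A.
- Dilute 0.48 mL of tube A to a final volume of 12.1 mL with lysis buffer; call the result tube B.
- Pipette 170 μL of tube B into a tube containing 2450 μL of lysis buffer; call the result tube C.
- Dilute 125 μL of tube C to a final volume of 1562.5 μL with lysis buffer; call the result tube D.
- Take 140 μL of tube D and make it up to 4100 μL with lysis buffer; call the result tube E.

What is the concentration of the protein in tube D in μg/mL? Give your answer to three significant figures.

Step 1: 170 μL brought to 2350 μL → factor 2350/170 = 13.824
Step 2: 0.48 mL brought to 12.1 mL → factor 12.1/0.48 = 25.208
Step 3: 170 μL + 2450 μL = 2620 μL total → factor 2620/170 = 15.412
Step 4: 125 μL brought to 1562.5 μL → factor 1562.5/125 = 12.5
Dilution factor through tube D = 13.824 × 25.208 × 15.412 × 12.5 = 67131
[tube D] = 12.0 g/L / 67131 = 0.0001788 g/L = 0.179 μg/mL

0.179 μg/mL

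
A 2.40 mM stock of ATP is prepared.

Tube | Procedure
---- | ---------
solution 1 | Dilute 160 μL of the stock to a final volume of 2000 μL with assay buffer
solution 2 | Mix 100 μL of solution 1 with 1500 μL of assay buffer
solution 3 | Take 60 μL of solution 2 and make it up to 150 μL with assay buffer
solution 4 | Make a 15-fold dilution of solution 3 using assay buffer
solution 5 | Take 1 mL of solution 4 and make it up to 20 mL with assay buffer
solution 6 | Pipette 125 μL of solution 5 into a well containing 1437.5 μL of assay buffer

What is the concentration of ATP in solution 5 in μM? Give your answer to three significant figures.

0.0160 μM

Step 1: 160 μL brought to 2000 μL → factor 2000/160 = 12.5
Step 2: 100 μL + 1500 μL = 1600 μL total → factor 1600/100 = 16
Step 3: 60 μL brought to 150 μL → factor 150/60 = 2.5
Step 4: 15-fold → factor 15
Step 5: 1 mL brought to 20 mL → factor 20/1 = 20
Dilution factor through solution 5 = 12.5 × 16 × 2.5 × 15 × 20 = 1.5 × 10^5
[solution 5] = 2.40 mM / 1.5 × 10^5 = 1.600 × 10^-5 mM = 0.0160 μM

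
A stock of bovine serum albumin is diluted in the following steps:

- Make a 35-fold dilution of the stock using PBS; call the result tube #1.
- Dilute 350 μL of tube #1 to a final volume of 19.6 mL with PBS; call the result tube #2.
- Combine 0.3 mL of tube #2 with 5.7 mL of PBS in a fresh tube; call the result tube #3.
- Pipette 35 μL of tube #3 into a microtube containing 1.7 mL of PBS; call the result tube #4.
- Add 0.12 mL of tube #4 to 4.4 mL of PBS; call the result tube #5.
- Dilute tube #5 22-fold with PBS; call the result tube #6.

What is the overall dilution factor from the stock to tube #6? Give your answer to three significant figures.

1.61 × 10^9

Step 1: 35-fold → factor 35
Step 2: 350 μL brought to 19.6 mL → factor 19600/350 = 56
Step 3: 0.3 mL + 5.7 mL = 6 mL total → factor 6/0.3 = 20
Step 4: 35 μL + 1.7 mL = 1735 μL total → factor 1735/35 = 49.571
Step 5: 0.12 mL + 4.4 mL = 4.52 mL total → factor 4.52/0.12 = 37.667
Step 6: 22-fold → factor 22
Overall dilution factor = 35 × 56 × 20 × 49.571 × 37.667 × 22 = 1.6103 × 10^9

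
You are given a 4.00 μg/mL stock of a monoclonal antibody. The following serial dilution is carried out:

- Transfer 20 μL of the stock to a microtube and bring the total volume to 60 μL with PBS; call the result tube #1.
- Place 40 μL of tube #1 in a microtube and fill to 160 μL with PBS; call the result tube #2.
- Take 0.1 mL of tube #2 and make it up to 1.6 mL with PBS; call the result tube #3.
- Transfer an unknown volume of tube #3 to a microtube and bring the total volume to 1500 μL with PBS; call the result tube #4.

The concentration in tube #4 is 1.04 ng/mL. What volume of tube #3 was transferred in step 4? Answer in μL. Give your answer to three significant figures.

Step 1: 20 μL brought to 60 μL → factor 60/20 = 3
Step 2: 40 μL brought to 160 μL → factor 160/40 = 4
Step 3: 0.1 mL brought to 1.6 mL → factor 1.6/0.1 = 16
Step 4: v brought to 1500 μL → factor = 1500 μL/v
Product of known-step factors = 192
Overall factor = 4.00 μg/mL / (1.04 ng/mL) = 3846.2
Step-4 factor = 3846.2 / 192 = 20.032
v = 1500 μL / 20.032 = 74.9 μL

74.9 μL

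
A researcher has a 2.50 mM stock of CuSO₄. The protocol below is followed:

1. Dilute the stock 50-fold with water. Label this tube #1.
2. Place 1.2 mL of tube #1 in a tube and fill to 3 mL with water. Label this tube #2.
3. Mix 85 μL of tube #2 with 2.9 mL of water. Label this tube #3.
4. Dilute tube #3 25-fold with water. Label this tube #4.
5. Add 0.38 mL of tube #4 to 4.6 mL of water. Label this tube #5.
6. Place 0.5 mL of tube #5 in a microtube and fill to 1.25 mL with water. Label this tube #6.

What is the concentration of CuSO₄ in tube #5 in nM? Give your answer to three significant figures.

1.74 nM

Step 1: 50-fold → factor 50
Step 2: 1.2 mL brought to 3 mL → factor 3/1.2 = 2.5
Step 3: 85 μL + 2.9 mL = 2985 μL total → factor 2985/85 = 35.118
Step 4: 25-fold → factor 25
Step 5: 0.38 mL + 4.6 mL = 4.98 mL total → factor 4.98/0.38 = 13.105
Dilution factor through tube #5 = 50 × 2.5 × 35.118 × 25 × 13.105 = 1.4382 × 10^6
[tube #5] = 2.50 mM / 1.4382 × 10^6 = 1.738 × 10^-6 mM = 1.74 nM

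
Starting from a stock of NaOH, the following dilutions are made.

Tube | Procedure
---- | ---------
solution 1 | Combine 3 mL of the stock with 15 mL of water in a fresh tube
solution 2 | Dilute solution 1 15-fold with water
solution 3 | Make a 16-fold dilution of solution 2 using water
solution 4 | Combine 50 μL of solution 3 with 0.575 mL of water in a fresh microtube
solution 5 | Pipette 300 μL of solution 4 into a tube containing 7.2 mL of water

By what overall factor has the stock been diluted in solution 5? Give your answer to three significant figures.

Step 1: 3 mL + 15 mL = 18 mL total → factor 18/3 = 6
Step 2: 15-fold → factor 15
Step 3: 16-fold → factor 16
Step 4: 50 μL + 0.575 mL = 625 μL total → factor 625/50 = 12.5
Step 5: 300 μL + 7.2 mL = 7500 μL total → factor 7500/300 = 25
Overall dilution factor = 6 × 15 × 16 × 12.5 × 25 = 4.5 × 10^5

4.50 × 10^5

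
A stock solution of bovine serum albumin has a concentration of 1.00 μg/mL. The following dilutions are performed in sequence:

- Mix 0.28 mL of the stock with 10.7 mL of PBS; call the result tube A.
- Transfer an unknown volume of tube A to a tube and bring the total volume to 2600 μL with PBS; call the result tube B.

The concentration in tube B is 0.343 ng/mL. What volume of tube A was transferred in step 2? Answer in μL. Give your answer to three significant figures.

Step 1: 0.28 mL + 10.7 mL = 10.98 mL total → factor 10.98/0.28 = 39.214
Step 2: v brought to 2600 μL → factor = 2600 μL/v
Product of known-step factors = 39.214
Overall factor = 1.00 μg/mL / (0.343 ng/mL) = 2915.5
Step-2 factor = 2915.5 / 39.214 = 74.347
v = 2600 μL / 74.347 = 35.0 μL

35.0 μL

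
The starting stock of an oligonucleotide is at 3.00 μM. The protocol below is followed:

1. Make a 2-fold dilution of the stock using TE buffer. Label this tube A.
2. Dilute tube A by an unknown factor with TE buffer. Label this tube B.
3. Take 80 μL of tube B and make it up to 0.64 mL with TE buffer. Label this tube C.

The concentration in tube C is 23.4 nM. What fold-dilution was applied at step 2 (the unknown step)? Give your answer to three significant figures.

8.01-fold

Step 1: 2-fold → factor 2
Step 2: unknown factor x
Step 3: 80 μL brought to 0.64 mL → factor 640/80 = 8
Product of known-step factors = 16
Overall factor = 3.00 μM / (23.4 nM) = 128.21
x = 128.21 / 16 = 8.01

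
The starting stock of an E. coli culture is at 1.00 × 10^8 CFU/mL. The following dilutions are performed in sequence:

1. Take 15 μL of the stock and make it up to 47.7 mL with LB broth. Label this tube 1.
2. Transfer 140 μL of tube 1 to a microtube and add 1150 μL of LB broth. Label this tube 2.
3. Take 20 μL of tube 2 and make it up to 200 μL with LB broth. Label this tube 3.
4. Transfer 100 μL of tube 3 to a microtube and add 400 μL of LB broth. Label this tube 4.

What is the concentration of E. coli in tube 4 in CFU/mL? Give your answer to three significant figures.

68.3 CFU/mL

Step 1: 15 μL brought to 47.7 mL → factor 47700/15 = 3180
Step 2: 140 μL + 1150 μL = 1290 μL total → factor 1290/140 = 9.2143
Step 3: 20 μL brought to 200 μL → factor 200/20 = 10
Step 4: 100 μL + 400 μL = 500 μL total → factor 500/100 = 5
Overall dilution factor = 3180 × 9.2143 × 10 × 5 = 1.4651 × 10^6
Final = 1.00 × 10^8 CFU/mL / 1.4651 × 10^6 = 68.3 CFU/mL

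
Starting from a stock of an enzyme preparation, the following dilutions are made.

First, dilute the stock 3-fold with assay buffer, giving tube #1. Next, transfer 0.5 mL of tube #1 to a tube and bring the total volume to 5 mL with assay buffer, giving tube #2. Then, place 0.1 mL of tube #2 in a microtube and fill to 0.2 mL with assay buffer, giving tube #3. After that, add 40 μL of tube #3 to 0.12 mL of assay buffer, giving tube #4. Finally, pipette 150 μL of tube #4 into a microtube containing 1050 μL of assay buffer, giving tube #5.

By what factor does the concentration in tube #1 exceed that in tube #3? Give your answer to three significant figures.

20.0

Step 1: 3-fold → factor 3
Step 2: 0.5 mL brought to 5 mL → factor 5/0.5 = 10
Step 3: 0.1 mL brought to 0.2 mL → factor 0.2/0.1 = 2
Dilution factor to tube #1 = 3; to tube #3 = 60
[tube #1]/[tube #3] = (factor to tube #3)/(factor to tube #1) = 60/3 = 20.0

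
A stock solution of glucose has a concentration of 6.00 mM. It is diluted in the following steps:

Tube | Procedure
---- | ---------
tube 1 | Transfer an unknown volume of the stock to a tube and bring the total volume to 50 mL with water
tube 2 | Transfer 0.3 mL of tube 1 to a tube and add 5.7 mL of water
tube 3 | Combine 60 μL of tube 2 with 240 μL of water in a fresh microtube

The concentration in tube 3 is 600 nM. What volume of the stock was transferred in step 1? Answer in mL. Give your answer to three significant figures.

0.500 mL

Step 1: v brought to 50 mL → factor = 50 mL/v
Step 2: 0.3 mL + 5.7 mL = 6 mL total → factor 6/0.3 = 20
Step 3: 60 μL + 240 μL = 300 μL total → factor 300/60 = 5
Product of known-step factors = 100
Overall factor = 6.00 mM / (600 nM) = 10000
Step-1 factor = 10000 / 100 = 100
v = 50 mL / 100 = 0.500 mL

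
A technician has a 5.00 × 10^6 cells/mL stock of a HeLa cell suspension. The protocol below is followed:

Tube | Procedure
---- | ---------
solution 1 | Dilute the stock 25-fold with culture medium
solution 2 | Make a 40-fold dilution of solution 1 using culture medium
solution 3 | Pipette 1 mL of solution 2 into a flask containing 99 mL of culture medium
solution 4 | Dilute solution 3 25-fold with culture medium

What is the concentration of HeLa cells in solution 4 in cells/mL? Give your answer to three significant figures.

2.00 cells/mL

Step 1: 25-fold → factor 25
Step 2: 40-fold → factor 40
Step 3: 1 mL + 99 mL = 100 mL total → factor 100/1 = 100
Step 4: 25-fold → factor 25
Overall dilution factor = 25 × 40 × 100 × 25 = 2.5 × 10^6
Final = 5.00 × 10^6 cells/mL / 2.5 × 10^6 = 2.00 cells/mL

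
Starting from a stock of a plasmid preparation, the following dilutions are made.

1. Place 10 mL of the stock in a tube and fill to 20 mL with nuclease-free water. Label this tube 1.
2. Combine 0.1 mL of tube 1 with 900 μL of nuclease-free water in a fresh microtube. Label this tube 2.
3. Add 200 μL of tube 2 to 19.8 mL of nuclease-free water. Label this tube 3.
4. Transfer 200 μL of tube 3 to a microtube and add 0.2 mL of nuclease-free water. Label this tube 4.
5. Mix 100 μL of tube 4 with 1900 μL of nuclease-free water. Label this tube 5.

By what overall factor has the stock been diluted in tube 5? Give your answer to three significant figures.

8.00 × 10^4

Step 1: 10 mL brought to 20 mL → factor 20/10 = 2
Step 2: 0.1 mL + 900 μL = 1 mL total → factor 1/0.1 = 10
Step 3: 200 μL + 19.8 mL = 20000 μL total → factor 20000/200 = 100
Step 4: 200 μL + 0.2 mL = 400 μL total → factor 400/200 = 2
Step 5: 100 μL + 1900 μL = 2000 μL total → factor 2000/100 = 20
Overall dilution factor = 2 × 10 × 100 × 2 × 20 = 80000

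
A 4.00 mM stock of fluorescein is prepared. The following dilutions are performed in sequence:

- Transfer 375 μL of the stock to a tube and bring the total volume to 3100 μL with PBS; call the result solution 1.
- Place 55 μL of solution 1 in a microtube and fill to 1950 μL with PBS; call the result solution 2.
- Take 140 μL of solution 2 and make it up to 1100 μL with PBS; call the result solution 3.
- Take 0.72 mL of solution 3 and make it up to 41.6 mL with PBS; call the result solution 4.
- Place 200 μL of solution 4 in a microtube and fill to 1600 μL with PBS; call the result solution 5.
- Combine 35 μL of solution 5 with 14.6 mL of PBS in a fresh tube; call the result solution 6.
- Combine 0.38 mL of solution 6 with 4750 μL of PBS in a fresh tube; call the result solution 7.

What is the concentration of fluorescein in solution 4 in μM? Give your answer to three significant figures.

0.0301 μM

Step 1: 375 μL brought to 3100 μL → factor 3100/375 = 8.2667
Step 2: 55 μL brought to 1950 μL → factor 1950/55 = 35.455
Step 3: 140 μL brought to 1100 μL → factor 1100/140 = 7.8571
Step 4: 0.72 mL brought to 41.6 mL → factor 41.6/0.72 = 57.778
Dilution factor through solution 4 = 8.2667 × 35.455 × 7.8571 × 57.778 = 1.3305 × 10^5
[solution 4] = 4.00 mM / 1.3305 × 10^5 = 3.006 × 10^-5 mM = 0.0301 μM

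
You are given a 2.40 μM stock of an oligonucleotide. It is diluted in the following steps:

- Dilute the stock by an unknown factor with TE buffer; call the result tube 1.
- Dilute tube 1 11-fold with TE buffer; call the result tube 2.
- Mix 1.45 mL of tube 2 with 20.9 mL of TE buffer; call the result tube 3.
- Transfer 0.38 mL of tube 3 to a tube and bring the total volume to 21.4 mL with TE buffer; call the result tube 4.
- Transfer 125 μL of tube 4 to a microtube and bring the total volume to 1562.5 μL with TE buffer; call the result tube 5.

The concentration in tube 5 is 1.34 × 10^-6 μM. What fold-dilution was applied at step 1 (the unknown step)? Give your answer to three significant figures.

Step 1: unknown factor x
Step 2: 11-fold → factor 11
Step 3: 1.45 mL + 20.9 mL = 22.35 mL total → factor 22.35/1.45 = 15.414
Step 4: 0.38 mL brought to 21.4 mL → factor 21.4/0.38 = 56.316
Step 5: 125 μL brought to 1562.5 μL → factor 1562.5/125 = 12.5
Product of known-step factors = 1.1936 × 10^5
Overall factor = 2.40 μM / (1.34 × 10^-6 μM) = 1.791 × 10^6
x = 1.791 × 10^6 / 1.1936 × 10^5 = 15.0

15.0-fold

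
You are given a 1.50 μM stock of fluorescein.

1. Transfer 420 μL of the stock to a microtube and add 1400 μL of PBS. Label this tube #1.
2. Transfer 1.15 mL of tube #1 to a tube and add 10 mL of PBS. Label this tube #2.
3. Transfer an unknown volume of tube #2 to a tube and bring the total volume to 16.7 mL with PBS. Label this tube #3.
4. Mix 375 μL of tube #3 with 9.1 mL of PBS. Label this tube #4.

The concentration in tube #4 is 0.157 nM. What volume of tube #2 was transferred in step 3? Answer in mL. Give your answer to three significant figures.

1.86 mL

Step 1: 420 μL + 1400 μL = 1820 μL total → factor 1820/420 = 4.3333
Step 2: 1.15 mL + 10 mL = 11.15 mL total → factor 11.15/1.15 = 9.6957
Step 3: v brought to 16.7 mL → factor = 16.7 mL/v
Step 4: 375 μL + 9.1 mL = 9475 μL total → factor 9475/375 = 25.267
Product of known-step factors = 1061.6
Overall factor = 1.50 μM / (0.157 nM) = 9554.1
Step-3 factor = 9554.1 / 1061.6 = 9
v = 16.7 mL / 9 = 1.86 mL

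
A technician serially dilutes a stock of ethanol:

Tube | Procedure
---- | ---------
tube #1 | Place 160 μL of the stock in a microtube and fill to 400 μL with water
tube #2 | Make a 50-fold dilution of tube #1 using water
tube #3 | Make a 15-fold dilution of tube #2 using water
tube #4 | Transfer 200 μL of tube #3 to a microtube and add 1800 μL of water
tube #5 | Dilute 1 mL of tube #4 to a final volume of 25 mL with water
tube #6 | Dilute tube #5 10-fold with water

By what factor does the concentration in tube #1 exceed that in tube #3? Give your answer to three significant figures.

Step 1: 160 μL brought to 400 μL → factor 400/160 = 2.5
Step 2: 50-fold → factor 50
Step 3: 15-fold → factor 15
Dilution factor to tube #1 = 2.5; to tube #3 = 1875
[tube #1]/[tube #3] = (factor to tube #3)/(factor to tube #1) = 1875/2.5 = 750

750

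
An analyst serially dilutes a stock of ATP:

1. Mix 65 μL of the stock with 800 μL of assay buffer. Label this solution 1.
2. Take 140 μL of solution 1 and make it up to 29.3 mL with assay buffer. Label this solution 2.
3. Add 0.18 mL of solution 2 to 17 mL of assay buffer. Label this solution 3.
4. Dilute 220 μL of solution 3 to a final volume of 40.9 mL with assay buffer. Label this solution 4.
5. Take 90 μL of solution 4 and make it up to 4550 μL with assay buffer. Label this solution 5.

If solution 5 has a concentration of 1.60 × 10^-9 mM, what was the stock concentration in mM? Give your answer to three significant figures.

Step 1: 65 μL + 800 μL = 865 μL total → factor 865/65 = 13.308
Step 2: 140 μL brought to 29.3 mL → factor 29300/140 = 209.29
Step 3: 0.18 mL + 17 mL = 17.18 mL total → factor 17.18/0.18 = 95.444
Step 4: 220 μL brought to 40.9 mL → factor 40900/220 = 185.91
Step 5: 90 μL brought to 4550 μL → factor 4550/90 = 50.556
Overall dilution factor = 13.308 × 209.29 × 95.444 × 185.91 × 50.556 = 2.4984 × 10^9
Stock = 1.60 × 10^-9 mM × 2.4984 × 10^9 = 4.00 mM

4.00 mM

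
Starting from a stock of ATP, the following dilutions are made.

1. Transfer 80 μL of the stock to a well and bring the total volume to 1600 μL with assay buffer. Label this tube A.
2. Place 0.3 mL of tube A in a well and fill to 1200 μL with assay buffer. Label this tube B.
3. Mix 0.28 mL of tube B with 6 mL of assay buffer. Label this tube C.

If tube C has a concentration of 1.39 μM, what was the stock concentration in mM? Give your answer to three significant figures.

2.49 mM

Step 1: 80 μL brought to 1600 μL → factor 1600/80 = 20
Step 2: 0.3 mL brought to 1200 μL → factor 1.2/0.3 = 4
Step 3: 0.28 mL + 6 mL = 6.28 mL total → factor 6.28/0.28 = 22.429
Overall dilution factor = 20 × 4 × 22.429 = 1794.3
Stock = 1.39 μM × 1794.3 = 2494 μM = 2.49 mM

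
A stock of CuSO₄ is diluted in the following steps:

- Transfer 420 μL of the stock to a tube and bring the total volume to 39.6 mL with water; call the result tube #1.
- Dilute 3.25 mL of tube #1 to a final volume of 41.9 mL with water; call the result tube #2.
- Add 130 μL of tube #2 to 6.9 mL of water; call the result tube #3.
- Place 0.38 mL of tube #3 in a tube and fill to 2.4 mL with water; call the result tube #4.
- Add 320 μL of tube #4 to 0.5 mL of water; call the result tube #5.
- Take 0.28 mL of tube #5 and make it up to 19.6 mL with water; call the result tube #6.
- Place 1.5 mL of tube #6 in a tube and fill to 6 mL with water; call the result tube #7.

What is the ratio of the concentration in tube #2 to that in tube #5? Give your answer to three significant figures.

Step 1: 420 μL brought to 39.6 mL → factor 39600/420 = 94.286
Step 2: 3.25 mL brought to 41.9 mL → factor 41.9/3.25 = 12.892
Step 3: 130 μL + 6.9 mL = 7030 μL total → factor 7030/130 = 54.077
Step 4: 0.38 mL brought to 2.4 mL → factor 2.4/0.38 = 6.3158
Step 5: 320 μL + 0.5 mL = 820 μL total → factor 820/320 = 2.5625
Dilution factor to tube #2 = 1215.6; to tube #5 = 1.0638 × 10^6
[tube #2]/[tube #5] = (factor to tube #5)/(factor to tube #2) = 1.0638 × 10^6/1215.6 = 875

875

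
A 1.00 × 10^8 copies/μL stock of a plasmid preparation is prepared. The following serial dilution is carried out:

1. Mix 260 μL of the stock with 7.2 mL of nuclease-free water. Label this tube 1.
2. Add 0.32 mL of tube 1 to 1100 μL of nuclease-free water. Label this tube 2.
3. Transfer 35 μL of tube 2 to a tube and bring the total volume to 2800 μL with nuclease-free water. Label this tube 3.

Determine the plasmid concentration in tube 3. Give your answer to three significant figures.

Step 1: 260 μL + 7.2 mL = 7460 μL total → factor 7460/260 = 28.692
Step 2: 0.32 mL + 1100 μL = 1.42 mL total → factor 1.42/0.32 = 4.4375
Step 3: 35 μL brought to 2800 μL → factor 2800/35 = 80
Overall dilution factor = 28.692 × 4.4375 × 80 = 10186
Final = 1.00 × 10^8 copies/μL / 10186 = 9.82 × 10^3 copies/μL

9.82 × 10^3 copies/μL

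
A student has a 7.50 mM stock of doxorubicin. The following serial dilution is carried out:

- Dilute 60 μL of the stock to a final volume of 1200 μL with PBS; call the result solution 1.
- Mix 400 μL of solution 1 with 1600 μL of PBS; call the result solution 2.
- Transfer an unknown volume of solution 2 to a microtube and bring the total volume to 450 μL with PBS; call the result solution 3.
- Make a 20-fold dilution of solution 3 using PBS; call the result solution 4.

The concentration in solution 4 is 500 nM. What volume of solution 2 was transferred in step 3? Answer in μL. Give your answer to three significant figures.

Step 1: 60 μL brought to 1200 μL → factor 1200/60 = 20
Step 2: 400 μL + 1600 μL = 2000 μL total → factor 2000/400 = 5
Step 3: v brought to 450 μL → factor = 450 μL/v
Step 4: 20-fold → factor 20
Product of known-step factors = 2000
Overall factor = 7.50 mM / (500 nM) = 15000
Step-3 factor = 15000 / 2000 = 7.5
v = 450 μL / 7.5 = 60.0 μL

60.0 μL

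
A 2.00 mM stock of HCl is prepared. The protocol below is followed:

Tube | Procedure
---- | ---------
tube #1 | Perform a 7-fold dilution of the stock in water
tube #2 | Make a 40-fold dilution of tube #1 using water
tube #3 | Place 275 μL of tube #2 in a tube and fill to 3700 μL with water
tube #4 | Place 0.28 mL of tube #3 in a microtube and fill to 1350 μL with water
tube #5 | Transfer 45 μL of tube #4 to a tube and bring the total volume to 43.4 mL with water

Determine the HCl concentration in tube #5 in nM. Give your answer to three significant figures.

Step 1: 7-fold → factor 7
Step 2: 40-fold → factor 40
Step 3: 275 μL brought to 3700 μL → factor 3700/275 = 13.455
Step 4: 0.28 mL brought to 1350 μL → factor 1.35/0.28 = 4.8214
Step 5: 45 μL brought to 43.4 mL → factor 43400/45 = 964.44
Overall dilution factor = 7 × 40 × 13.455 × 4.8214 × 964.44 = 1.7518 × 10^7
Final = 2.00 mM / 1.7518 × 10^7 = 1.142 × 10^-7 mM = 0.114 nM

0.114 nM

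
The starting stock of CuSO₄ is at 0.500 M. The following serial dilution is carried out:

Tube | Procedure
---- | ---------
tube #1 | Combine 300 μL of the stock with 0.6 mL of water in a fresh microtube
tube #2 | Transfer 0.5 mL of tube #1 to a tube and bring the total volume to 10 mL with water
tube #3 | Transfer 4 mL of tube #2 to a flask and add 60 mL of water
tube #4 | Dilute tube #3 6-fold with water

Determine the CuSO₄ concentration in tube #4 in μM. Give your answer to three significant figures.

86.8 μM

Step 1: 300 μL + 0.6 mL = 900 μL total → factor 900/300 = 3
Step 2: 0.5 mL brought to 10 mL → factor 10/0.5 = 20
Step 3: 4 mL + 60 mL = 64 mL total → factor 64/4 = 16
Step 4: 6-fold → factor 6
Overall dilution factor = 3 × 20 × 16 × 6 = 5760
Final = 0.500 M / 5760 = 8.681 × 10^-5 M = 86.8 μM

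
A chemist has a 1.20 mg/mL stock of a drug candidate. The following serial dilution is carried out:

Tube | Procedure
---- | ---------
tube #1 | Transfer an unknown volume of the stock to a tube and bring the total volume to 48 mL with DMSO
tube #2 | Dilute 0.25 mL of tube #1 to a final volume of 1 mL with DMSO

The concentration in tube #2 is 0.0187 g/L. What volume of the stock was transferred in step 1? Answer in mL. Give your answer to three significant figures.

Step 1: v brought to 48 mL → factor = 48 mL/v
Step 2: 0.25 mL brought to 1 mL → factor 1/0.25 = 4
Product of known-step factors = 4
Overall factor = 1.20 mg/mL / (0.0187 g/L) = 64.171
Step-1 factor = 64.171 / 4 = 16.043
v = 48 mL / 16.043 = 2.99 mL

2.99 mL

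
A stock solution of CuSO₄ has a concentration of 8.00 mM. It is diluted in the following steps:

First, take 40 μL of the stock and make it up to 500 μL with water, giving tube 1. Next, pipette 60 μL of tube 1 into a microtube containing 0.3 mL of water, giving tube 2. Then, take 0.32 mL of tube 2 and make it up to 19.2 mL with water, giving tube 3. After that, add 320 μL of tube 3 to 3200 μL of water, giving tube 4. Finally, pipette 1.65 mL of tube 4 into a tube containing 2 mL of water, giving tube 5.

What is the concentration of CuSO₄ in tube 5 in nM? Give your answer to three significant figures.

Step 1: 40 μL brought to 500 μL → factor 500/40 = 12.5
Step 2: 60 μL + 0.3 mL = 360 μL total → factor 360/60 = 6
Step 3: 0.32 mL brought to 19.2 mL → factor 19.2/0.32 = 60
Step 4: 320 μL + 3200 μL = 3520 μL total → factor 3520/320 = 11
Step 5: 1.65 mL + 2 mL = 3.65 mL total → factor 3.65/1.65 = 2.2121
Overall dilution factor = 12.5 × 6 × 60 × 11 × 2.2121 = 1.095 × 10^5
Final = 8.00 mM / 1.095 × 10^5 = 7.306 × 10^-5 mM = 73.1 nM

73.1 nM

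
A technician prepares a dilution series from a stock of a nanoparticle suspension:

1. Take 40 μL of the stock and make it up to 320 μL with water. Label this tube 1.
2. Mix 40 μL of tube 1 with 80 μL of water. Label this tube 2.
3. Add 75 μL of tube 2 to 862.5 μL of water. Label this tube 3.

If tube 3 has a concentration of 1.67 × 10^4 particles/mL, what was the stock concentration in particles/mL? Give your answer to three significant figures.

5.01 × 10^6 particles/mL

Step 1: 40 μL brought to 320 μL → factor 320/40 = 8
Step 2: 40 μL + 80 μL = 120 μL total → factor 120/40 = 3
Step 3: 75 μL + 862.5 μL = 937.5 μL total → factor 937.5/75 = 12.5
Overall dilution factor = 8 × 3 × 12.5 = 300
Stock = 1.67 × 10^4 particles/mL × 300 = 5.01 × 10^6 particles/mL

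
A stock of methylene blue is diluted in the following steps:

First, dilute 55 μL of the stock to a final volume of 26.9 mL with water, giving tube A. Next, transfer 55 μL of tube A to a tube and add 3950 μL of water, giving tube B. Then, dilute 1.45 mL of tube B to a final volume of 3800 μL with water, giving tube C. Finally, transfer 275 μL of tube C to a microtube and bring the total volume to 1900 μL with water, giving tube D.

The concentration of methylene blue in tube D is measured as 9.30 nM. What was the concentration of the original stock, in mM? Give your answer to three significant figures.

6.00 mM

Step 1: 55 μL brought to 26.9 mL → factor 26900/55 = 489.09
Step 2: 55 μL + 3950 μL = 4005 μL total → factor 4005/55 = 72.818
Step 3: 1.45 mL brought to 3800 μL → factor 3.8/1.45 = 2.6207
Step 4: 275 μL brought to 1900 μL → factor 1900/275 = 6.9091
Overall dilution factor = 489.09 × 72.818 × 2.6207 × 6.9091 = 6.4486 × 10^5
Stock = 9.30 nM × 6.4486 × 10^5 = 5.997 × 10^6 nM = 6.00 mM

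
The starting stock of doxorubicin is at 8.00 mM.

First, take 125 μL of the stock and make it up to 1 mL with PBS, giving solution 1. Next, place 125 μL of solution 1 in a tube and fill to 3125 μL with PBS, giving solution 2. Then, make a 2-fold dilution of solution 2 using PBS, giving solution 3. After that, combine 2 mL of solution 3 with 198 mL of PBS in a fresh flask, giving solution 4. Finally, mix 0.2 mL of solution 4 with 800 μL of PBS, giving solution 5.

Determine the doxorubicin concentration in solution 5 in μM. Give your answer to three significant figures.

Step 1: 125 μL brought to 1 mL → factor 1000/125 = 8
Step 2: 125 μL brought to 3125 μL → factor 3125/125 = 25
Step 3: 2-fold → factor 2
Step 4: 2 mL + 198 mL = 200 mL total → factor 200/2 = 100
Step 5: 0.2 mL + 800 μL = 1 mL total → factor 1/0.2 = 5
Overall dilution factor = 8 × 25 × 2 × 100 × 5 = 2 × 10^5
Final = 8.00 mM / 2 × 10^5 = 4.000 × 10^-5 mM = 0.0400 μM

0.0400 μM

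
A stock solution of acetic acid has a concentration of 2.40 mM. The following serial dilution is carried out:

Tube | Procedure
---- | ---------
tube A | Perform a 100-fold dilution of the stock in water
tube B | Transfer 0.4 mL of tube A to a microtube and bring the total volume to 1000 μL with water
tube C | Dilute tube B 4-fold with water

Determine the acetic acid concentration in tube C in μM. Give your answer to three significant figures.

2.40 μM

Step 1: 100-fold → factor 100
Step 2: 0.4 mL brought to 1000 μL → factor 1/0.4 = 2.5
Step 3: 4-fold → factor 4
Overall dilution factor = 100 × 2.5 × 4 = 1000
Final = 2.40 mM / 1000 = 0.002400 mM = 2.40 μM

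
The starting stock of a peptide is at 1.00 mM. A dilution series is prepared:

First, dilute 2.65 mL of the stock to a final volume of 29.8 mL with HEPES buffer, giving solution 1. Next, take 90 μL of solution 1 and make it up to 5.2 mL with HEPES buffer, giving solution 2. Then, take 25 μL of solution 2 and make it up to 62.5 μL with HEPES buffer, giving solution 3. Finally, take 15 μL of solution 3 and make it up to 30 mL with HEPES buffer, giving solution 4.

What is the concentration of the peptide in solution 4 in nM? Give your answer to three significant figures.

0.308 nM

Step 1: 2.65 mL brought to 29.8 mL → factor 29.8/2.65 = 11.245
Step 2: 90 μL brought to 5.2 mL → factor 5200/90 = 57.778
Step 3: 25 μL brought to 62.5 μL → factor 62.5/25 = 2.5
Step 4: 15 μL brought to 30 mL → factor 30000/15 = 2000
Overall dilution factor = 11.245 × 57.778 × 2.5 × 2000 = 3.2486 × 10^6
Final = 1.00 mM / 3.2486 × 10^6 = 3.078 × 10^-7 mM = 0.308 nM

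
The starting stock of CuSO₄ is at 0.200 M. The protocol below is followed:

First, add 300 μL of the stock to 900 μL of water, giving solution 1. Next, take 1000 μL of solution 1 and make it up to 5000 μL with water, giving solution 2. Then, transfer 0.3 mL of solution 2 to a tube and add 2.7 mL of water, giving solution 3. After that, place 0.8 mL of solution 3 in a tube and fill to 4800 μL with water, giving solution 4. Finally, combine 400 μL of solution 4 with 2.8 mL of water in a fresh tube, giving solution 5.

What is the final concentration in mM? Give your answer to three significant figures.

0.0208 mM

Step 1: 300 μL + 900 μL = 1200 μL total → factor 1200/300 = 4
Step 2: 1000 μL brought to 5000 μL → factor 5000/1000 = 5
Step 3: 0.3 mL + 2.7 mL = 3 mL total → factor 3/0.3 = 10
Step 4: 0.8 mL brought to 4800 μL → factor 4.8/0.8 = 6
Step 5: 400 μL + 2.8 mL = 3200 μL total → factor 3200/400 = 8
Overall dilution factor = 4 × 5 × 10 × 6 × 8 = 9600
Final = 0.200 M / 9600 = 2.083 × 10^-5 M = 0.0208 mM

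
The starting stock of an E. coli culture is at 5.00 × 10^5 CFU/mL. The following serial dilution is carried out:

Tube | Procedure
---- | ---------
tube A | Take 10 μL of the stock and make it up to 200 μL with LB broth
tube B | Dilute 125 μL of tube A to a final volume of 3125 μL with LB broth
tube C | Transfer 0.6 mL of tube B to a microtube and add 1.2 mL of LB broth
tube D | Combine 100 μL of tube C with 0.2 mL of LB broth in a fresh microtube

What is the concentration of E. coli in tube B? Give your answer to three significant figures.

Step 1: 10 μL brought to 200 μL → factor 200/10 = 20
Step 2: 125 μL brought to 3125 μL → factor 3125/125 = 25
Dilution factor through tube B = 20 × 25 = 500
[tube B] = 5.00 × 10^5 CFU/mL / 500 = 1.00 × 10^3 CFU/mL

1.00 × 10^3 CFU/mL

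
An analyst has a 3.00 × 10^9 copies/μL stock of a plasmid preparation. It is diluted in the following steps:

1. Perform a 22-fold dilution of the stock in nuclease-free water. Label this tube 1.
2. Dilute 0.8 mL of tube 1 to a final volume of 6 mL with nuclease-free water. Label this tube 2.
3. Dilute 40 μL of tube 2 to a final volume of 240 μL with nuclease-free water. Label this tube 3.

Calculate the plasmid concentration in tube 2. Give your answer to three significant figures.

1.82 × 10^7 copies/μL

Step 1: 22-fold → factor 22
Step 2: 0.8 mL brought to 6 mL → factor 6/0.8 = 7.5
Dilution factor through tube 2 = 22 × 7.5 = 165
[tube 2] = 3.00 × 10^9 copies/μL / 165 = 1.82 × 10^7 copies/μL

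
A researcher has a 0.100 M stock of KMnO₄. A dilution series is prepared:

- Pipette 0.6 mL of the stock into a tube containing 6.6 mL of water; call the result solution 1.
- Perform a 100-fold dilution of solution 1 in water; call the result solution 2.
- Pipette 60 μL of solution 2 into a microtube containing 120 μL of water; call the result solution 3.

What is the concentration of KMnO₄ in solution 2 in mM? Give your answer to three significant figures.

Step 1: 0.6 mL + 6.6 mL = 7.2 mL total → factor 7.2/0.6 = 12
Step 2: 100-fold → factor 100
Dilution factor through solution 2 = 12 × 100 = 1200
[solution 2] = 0.100 M / 1200 = 8.333 × 10^-5 M = 0.0833 mM

0.0833 mM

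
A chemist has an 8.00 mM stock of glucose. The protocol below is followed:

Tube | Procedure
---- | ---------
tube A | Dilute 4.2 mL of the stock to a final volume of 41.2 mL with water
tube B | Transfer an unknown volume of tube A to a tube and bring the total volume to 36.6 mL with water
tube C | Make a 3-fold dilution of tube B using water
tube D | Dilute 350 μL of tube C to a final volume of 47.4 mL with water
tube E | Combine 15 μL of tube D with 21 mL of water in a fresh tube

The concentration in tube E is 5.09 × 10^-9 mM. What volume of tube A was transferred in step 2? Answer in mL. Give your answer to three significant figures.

Step 1: 4.2 mL brought to 41.2 mL → factor 41.2/4.2 = 9.8095
Step 2: v brought to 36.6 mL → factor = 36.6 mL/v
Step 3: 3-fold → factor 3
Step 4: 350 μL brought to 47.4 mL → factor 47400/350 = 135.43
Step 5: 15 μL + 21 mL = 21015 μL total → factor 21015/15 = 1401
Product of known-step factors = 5.5836 × 10^6
Overall factor = 8.00 mM / (5.09 × 10^-9 mM) = 1.5717 × 10^9
Step-2 factor = 1.5717 × 10^9 / 5.5836 × 10^6 = 281.48
v = 36.6 mL / 281.48 = 0.130 mL

0.130 mL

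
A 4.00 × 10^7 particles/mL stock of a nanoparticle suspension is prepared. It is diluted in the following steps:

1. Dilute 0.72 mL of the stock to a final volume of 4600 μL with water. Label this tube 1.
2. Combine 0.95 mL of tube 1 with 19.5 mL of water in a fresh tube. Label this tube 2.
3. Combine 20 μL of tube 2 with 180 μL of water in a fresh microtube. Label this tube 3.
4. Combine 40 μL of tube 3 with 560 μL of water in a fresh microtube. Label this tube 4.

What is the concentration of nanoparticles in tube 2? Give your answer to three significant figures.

2.91 × 10^5 particles/mL

Step 1: 0.72 mL brought to 4600 μL → factor 4.6/0.72 = 6.3889
Step 2: 0.95 mL + 19.5 mL = 20.45 mL total → factor 20.45/0.95 = 21.526
Dilution factor through tube 2 = 6.3889 × 21.526 = 137.53
[tube 2] = 4.00 × 10^7 particles/mL / 137.53 = 2.91 × 10^5 particles/mL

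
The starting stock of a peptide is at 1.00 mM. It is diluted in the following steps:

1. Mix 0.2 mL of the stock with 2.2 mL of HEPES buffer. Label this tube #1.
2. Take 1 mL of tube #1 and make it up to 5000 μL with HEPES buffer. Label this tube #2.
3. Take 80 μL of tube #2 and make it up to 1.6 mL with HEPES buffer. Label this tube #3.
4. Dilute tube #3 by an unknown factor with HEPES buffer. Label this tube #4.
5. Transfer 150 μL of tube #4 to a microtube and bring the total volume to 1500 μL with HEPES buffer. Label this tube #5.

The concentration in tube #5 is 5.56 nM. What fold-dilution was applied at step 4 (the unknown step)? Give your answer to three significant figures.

Step 1: 0.2 mL + 2.2 mL = 2.4 mL total → factor 2.4/0.2 = 12
Step 2: 1 mL brought to 5000 μL → factor 5/1 = 5
Step 3: 80 μL brought to 1.6 mL → factor 1600/80 = 20
Step 4: unknown factor x
Step 5: 150 μL brought to 1500 μL → factor 1500/150 = 10
Product of known-step factors = 12000
Overall factor = 1.00 mM / (5.56 nM) = 1.7986 × 10^5
x = 1.7986 × 10^5 / 12000 = 15.0

15.0-fold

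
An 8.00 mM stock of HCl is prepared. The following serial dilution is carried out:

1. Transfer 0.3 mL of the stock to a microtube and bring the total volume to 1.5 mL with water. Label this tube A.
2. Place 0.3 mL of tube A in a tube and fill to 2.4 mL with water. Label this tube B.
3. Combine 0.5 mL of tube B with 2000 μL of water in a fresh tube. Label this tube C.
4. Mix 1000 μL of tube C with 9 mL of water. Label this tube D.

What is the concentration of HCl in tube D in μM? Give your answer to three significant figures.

4.00 μM

Step 1: 0.3 mL brought to 1.5 mL → factor 1.5/0.3 = 5
Step 2: 0.3 mL brought to 2.4 mL → factor 2.4/0.3 = 8
Step 3: 0.5 mL + 2000 μL = 2.5 mL total → factor 2.5/0.5 = 5
Step 4: 1000 μL + 9 mL = 10000 μL total → factor 10000/1000 = 10
Overall dilution factor = 5 × 8 × 5 × 10 = 2000
Final = 8.00 mM / 2000 = 0.004000 mM = 4.00 μM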